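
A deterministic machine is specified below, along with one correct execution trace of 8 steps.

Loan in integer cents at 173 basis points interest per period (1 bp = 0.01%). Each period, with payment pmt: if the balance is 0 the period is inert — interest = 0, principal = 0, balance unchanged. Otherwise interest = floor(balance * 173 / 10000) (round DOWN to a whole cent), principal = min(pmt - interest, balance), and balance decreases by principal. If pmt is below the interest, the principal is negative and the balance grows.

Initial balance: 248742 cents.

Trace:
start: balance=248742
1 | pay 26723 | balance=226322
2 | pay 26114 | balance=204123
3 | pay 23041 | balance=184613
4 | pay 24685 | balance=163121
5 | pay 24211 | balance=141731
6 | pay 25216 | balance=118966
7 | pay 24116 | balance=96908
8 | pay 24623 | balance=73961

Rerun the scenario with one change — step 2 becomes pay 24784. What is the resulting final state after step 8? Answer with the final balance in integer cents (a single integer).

(re-executing from step 2 with the substitution; state before step 2: balance=226322)
2 | pay 24784 | balance=205453
3 | pay 23041 | balance=185966
4 | pay 24685 | balance=164498
5 | pay 24211 | balance=143132
6 | pay 25216 | balance=120392
7 | pay 24116 | balance=98358
8 | pay 24623 | balance=75436

75436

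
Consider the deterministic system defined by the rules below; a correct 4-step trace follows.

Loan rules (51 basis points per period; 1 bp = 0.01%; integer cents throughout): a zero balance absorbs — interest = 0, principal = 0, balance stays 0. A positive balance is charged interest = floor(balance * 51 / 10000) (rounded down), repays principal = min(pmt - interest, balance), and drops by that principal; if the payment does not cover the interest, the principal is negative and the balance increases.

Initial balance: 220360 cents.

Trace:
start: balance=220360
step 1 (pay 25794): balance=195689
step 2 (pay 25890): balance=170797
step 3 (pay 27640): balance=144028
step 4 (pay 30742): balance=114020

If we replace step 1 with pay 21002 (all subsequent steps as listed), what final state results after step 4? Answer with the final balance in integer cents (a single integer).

(re-executing from step 1 with the substitution; state before step 1: balance=220360)
step 1 (pay 21002): balance=200481
step 2 (pay 25890): balance=175613
step 3 (pay 27640): balance=148868
step 4 (pay 30742): balance=118885

118885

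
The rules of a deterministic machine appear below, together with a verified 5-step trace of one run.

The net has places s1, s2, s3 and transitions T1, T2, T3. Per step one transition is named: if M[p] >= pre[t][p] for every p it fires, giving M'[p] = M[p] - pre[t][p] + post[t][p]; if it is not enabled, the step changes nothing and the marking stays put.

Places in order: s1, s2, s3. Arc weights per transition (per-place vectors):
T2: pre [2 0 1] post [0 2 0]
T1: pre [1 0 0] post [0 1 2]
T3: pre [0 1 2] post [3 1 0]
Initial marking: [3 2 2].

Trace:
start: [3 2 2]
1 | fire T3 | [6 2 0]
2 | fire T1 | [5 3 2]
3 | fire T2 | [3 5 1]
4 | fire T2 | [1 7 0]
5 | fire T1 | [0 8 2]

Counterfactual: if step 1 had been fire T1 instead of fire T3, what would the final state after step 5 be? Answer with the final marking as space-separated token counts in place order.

0 5 8

(re-executing from step 1 with the substitution; state before step 1: [3 2 2])
1 | fire T1 | [2 3 4]
2 | fire T1 | [1 4 6]
3 | fire T2 | [1 4 6]
4 | fire T2 | [1 4 6]
5 | fire T1 | [0 5 8]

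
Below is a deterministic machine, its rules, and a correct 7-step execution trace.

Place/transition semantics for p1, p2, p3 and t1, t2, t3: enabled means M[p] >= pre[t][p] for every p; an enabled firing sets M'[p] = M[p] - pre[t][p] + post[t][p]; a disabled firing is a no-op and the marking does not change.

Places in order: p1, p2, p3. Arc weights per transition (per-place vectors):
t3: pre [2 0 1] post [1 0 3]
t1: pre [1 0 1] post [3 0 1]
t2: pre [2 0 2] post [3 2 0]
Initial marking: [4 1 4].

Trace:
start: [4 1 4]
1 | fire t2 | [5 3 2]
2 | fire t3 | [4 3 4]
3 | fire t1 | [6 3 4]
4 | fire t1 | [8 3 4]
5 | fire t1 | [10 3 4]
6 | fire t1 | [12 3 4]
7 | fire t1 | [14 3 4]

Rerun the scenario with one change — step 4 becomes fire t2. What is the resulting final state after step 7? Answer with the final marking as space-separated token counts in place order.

(re-executing from step 4 with the substitution; state before step 4: [6 3 4])
4 | fire t2 | [7 5 2]
5 | fire t1 | [9 5 2]
6 | fire t1 | [11 5 2]
7 | fire t1 | [13 5 2]

13 5 2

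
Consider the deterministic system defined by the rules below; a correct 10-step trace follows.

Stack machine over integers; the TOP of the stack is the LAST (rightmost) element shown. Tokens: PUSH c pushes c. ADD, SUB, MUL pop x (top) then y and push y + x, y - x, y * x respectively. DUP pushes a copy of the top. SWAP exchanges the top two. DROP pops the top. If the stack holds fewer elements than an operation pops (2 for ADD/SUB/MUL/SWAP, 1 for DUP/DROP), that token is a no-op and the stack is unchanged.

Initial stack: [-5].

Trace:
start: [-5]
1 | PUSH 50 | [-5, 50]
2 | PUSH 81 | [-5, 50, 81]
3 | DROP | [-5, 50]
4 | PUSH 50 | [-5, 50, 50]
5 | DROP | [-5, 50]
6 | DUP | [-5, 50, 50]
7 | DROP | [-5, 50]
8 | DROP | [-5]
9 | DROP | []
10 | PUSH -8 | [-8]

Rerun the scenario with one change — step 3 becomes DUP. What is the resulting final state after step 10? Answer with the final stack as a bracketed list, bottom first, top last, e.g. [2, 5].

[-5, 50, -8]

(re-executing from step 3 with the substitution; state before step 3: [-5, 50, 81])
3 | DUP | [-5, 50, 81, 81]
4 | PUSH 50 | [-5, 50, 81, 81, 50]
5 | DROP | [-5, 50, 81, 81]
6 | DUP | [-5, 50, 81, 81, 81]
7 | DROP | [-5, 50, 81, 81]
8 | DROP | [-5, 50, 81]
9 | DROP | [-5, 50]
10 | PUSH -8 | [-5, 50, -8]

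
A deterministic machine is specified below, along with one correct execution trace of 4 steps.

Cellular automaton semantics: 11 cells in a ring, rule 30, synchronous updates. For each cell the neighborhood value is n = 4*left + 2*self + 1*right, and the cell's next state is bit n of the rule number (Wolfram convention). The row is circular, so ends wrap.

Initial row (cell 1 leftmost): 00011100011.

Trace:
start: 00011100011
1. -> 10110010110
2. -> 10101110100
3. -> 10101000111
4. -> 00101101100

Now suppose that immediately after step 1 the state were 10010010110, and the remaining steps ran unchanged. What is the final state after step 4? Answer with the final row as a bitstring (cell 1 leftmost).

state after step 1 := 10010010110
2. -> 11111110100
3. -> 10000000111
4. -> 01000001100

01000001100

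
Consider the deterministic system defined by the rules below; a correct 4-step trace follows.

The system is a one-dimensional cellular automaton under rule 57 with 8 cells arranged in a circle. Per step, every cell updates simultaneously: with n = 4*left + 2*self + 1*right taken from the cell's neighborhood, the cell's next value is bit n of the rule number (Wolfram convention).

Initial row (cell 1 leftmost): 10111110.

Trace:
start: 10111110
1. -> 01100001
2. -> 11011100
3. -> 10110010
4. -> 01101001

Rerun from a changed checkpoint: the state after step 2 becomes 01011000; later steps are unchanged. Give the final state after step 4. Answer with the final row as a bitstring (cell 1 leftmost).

state after step 2 := 01011000
3. -> 00110111
4. -> 10101100

10101100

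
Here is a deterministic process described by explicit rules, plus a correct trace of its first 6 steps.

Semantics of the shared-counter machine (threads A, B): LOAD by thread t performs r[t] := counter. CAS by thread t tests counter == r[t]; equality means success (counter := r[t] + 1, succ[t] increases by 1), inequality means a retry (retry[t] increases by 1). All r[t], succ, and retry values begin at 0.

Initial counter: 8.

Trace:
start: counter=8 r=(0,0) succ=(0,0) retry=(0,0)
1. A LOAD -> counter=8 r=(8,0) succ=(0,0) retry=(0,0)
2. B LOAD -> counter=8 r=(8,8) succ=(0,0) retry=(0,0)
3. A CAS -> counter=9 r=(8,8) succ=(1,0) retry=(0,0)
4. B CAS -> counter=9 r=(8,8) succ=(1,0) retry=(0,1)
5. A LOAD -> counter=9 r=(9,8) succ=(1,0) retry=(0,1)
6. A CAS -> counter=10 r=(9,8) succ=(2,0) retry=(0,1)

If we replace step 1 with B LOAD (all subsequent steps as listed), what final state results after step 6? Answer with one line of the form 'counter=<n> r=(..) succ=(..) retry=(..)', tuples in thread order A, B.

(re-executing from step 1 with the substitution; state before step 1: counter=8 r=(0,0) succ=(0,0) retry=(0,0))
1. B LOAD -> counter=8 r=(0,8) succ=(0,0) retry=(0,0)
2. B LOAD -> counter=8 r=(0,8) succ=(0,0) retry=(0,0)
3. A CAS -> counter=8 r=(0,8) succ=(0,0) retry=(1,0)
4. B CAS -> counter=9 r=(0,8) succ=(0,1) retry=(1,0)
5. A LOAD -> counter=9 r=(9,8) succ=(0,1) retry=(1,0)
6. A CAS -> counter=10 r=(9,8) succ=(1,1) retry=(1,0)

counter=10 r=(9,8) succ=(1,1) retry=(1,0)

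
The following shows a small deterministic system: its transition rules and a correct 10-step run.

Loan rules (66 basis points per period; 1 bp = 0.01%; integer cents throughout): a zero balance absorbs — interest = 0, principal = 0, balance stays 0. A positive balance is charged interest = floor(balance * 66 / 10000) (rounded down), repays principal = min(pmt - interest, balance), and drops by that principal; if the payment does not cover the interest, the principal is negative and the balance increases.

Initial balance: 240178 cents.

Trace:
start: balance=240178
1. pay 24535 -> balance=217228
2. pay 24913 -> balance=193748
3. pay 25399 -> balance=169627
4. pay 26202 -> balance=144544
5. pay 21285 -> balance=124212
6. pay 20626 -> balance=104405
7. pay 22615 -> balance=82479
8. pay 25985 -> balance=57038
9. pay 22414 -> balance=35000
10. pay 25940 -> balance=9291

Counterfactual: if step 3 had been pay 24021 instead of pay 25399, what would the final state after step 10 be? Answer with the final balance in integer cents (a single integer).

(re-executing from step 3 with the substitution; state before step 3: balance=193748)
3. pay 24021 -> balance=171005
4. pay 26202 -> balance=145931
5. pay 21285 -> balance=125609
6. pay 20626 -> balance=105812
7. pay 22615 -> balance=83895
8. pay 25985 -> balance=58463
9. pay 22414 -> balance=36434
10. pay 25940 -> balance=10734

10734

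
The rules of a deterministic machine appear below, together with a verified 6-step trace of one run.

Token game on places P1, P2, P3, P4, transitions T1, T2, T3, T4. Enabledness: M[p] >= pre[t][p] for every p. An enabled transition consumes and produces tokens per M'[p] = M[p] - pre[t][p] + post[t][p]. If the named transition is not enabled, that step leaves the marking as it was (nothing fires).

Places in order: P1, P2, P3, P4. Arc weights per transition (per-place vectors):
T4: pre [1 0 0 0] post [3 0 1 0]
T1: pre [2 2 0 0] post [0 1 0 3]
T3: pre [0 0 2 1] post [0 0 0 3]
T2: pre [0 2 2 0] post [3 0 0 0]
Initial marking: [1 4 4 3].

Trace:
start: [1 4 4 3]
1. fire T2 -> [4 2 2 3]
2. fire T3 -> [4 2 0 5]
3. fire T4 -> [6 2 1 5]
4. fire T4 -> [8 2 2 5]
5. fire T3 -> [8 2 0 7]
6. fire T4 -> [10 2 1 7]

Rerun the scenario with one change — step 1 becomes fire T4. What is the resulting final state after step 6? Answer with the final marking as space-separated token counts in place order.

9 4 4 7

(re-executing from step 1 with the substitution; state before step 1: [1 4 4 3])
1. fire T4 -> [3 4 5 3]
2. fire T3 -> [3 4 3 5]
3. fire T4 -> [5 4 4 5]
4. fire T4 -> [7 4 5 5]
5. fire T3 -> [7 4 3 7]
6. fire T4 -> [9 4 4 7]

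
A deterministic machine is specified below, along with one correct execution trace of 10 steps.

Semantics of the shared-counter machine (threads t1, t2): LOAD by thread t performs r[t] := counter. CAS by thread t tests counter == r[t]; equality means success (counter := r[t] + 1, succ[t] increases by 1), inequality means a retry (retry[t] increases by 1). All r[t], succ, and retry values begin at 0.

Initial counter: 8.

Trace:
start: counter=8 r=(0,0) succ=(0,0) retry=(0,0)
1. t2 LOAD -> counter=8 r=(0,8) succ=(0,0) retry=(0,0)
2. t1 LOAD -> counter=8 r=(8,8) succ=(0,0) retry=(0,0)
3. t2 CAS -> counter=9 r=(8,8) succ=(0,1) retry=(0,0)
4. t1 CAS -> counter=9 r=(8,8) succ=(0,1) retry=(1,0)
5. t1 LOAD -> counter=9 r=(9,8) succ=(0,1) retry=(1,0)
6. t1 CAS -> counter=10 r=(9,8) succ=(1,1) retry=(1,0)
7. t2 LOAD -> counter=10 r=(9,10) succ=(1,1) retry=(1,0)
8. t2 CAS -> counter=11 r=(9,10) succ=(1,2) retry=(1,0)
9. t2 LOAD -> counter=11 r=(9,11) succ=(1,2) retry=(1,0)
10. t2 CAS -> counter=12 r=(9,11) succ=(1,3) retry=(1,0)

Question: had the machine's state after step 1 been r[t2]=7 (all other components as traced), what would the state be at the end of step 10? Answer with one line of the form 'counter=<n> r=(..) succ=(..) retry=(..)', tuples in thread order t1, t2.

counter=12 r=(9,11) succ=(2,2) retry=(0,1)

state after step 1 := counter=8 r=(0,7) succ=(0,0) retry=(0,0)
2. t1 LOAD -> counter=8 r=(8,7) succ=(0,0) retry=(0,0)
3. t2 CAS -> counter=8 r=(8,7) succ=(0,0) retry=(0,1)
4. t1 CAS -> counter=9 r=(8,7) succ=(1,0) retry=(0,1)
5. t1 LOAD -> counter=9 r=(9,7) succ=(1,0) retry=(0,1)
6. t1 CAS -> counter=10 r=(9,7) succ=(2,0) retry=(0,1)
7. t2 LOAD -> counter=10 r=(9,10) succ=(2,0) retry=(0,1)
8. t2 CAS -> counter=11 r=(9,10) succ=(2,1) retry=(0,1)
9. t2 LOAD -> counter=11 r=(9,11) succ=(2,1) retry=(0,1)
10. t2 CAS -> counter=12 r=(9,11) succ=(2,2) retry=(0,1)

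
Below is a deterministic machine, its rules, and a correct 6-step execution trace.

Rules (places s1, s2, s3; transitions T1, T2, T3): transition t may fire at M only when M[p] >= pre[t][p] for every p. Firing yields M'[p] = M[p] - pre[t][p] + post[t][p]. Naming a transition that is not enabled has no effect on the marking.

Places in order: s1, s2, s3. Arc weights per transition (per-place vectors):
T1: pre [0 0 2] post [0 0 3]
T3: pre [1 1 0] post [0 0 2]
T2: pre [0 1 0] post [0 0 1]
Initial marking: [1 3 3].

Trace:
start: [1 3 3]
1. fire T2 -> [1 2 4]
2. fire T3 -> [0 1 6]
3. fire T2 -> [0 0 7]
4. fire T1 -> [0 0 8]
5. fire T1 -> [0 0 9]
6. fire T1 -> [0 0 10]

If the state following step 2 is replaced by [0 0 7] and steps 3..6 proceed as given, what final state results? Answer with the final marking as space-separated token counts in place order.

state after step 2 := [0 0 7]
3. fire T2 -> [0 0 7]
4. fire T1 -> [0 0 8]
5. fire T1 -> [0 0 9]
6. fire T1 -> [0 0 10]

0 0 10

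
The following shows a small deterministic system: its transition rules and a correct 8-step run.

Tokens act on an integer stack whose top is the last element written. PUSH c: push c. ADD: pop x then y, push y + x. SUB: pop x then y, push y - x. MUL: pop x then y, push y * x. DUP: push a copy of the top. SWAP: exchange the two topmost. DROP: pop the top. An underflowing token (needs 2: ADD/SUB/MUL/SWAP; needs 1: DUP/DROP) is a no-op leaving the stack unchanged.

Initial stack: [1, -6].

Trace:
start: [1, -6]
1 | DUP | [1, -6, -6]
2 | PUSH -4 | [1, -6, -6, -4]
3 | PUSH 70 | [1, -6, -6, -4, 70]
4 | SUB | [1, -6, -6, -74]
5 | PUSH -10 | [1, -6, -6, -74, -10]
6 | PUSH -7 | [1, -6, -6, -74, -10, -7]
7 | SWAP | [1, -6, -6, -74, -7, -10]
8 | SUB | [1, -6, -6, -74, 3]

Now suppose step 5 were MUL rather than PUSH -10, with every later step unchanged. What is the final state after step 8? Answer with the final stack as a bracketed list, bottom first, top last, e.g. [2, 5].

(re-executing from step 5 with the substitution; state before step 5: [1, -6, -6, -74])
5 | MUL | [1, -6, 444]
6 | PUSH -7 | [1, -6, 444, -7]
7 | SWAP | [1, -6, -7, 444]
8 | SUB | [1, -6, -451]

[1, -6, -451]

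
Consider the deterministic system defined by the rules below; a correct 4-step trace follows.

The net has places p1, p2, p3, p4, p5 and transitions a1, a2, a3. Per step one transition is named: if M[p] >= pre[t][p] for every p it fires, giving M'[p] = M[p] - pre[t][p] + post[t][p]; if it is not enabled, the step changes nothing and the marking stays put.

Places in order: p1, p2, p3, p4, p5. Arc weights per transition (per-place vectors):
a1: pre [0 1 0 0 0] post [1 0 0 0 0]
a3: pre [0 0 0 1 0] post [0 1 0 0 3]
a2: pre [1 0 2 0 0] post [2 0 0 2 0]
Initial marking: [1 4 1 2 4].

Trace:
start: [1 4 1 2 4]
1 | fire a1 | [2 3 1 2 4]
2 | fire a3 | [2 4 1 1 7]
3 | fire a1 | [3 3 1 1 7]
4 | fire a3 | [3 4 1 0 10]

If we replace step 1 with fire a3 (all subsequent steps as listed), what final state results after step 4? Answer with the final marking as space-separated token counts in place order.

(re-executing from step 1 with the substitution; state before step 1: [1 4 1 2 4])
1 | fire a3 | [1 5 1 1 7]
2 | fire a3 | [1 6 1 0 10]
3 | fire a1 | [2 5 1 0 10]
4 | fire a3 | [2 5 1 0 10]

2 5 1 0 10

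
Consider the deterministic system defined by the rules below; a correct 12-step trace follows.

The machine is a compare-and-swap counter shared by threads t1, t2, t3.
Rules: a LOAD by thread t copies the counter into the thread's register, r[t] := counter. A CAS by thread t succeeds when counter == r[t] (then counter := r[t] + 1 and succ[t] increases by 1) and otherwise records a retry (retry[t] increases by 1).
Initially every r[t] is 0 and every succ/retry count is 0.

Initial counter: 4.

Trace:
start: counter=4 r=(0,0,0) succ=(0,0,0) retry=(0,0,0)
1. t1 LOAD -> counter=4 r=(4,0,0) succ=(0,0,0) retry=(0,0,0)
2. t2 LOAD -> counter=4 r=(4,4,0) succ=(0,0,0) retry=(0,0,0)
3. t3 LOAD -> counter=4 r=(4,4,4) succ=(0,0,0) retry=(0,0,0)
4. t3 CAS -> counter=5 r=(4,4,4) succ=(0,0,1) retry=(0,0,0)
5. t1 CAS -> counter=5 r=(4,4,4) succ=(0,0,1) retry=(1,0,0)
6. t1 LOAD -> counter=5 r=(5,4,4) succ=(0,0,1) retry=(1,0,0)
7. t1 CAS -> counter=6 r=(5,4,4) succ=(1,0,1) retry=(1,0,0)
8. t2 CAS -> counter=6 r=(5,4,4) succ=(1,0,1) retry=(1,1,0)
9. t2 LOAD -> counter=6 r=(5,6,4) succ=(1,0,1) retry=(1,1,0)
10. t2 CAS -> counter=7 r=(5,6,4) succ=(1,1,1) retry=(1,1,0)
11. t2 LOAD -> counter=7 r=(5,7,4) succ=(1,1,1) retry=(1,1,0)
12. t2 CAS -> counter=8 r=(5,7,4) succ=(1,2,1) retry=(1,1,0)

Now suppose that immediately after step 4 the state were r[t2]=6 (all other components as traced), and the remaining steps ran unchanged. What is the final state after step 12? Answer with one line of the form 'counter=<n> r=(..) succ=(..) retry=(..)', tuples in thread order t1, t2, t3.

counter=9 r=(5,8,4) succ=(1,3,1) retry=(1,0,0)

state after step 4 := counter=5 r=(4,6,4) succ=(0,0,1) retry=(0,0,0)
5. t1 CAS -> counter=5 r=(4,6,4) succ=(0,0,1) retry=(1,0,0)
6. t1 LOAD -> counter=5 r=(5,6,4) succ=(0,0,1) retry=(1,0,0)
7. t1 CAS -> counter=6 r=(5,6,4) succ=(1,0,1) retry=(1,0,0)
8. t2 CAS -> counter=7 r=(5,6,4) succ=(1,1,1) retry=(1,0,0)
9. t2 LOAD -> counter=7 r=(5,7,4) succ=(1,1,1) retry=(1,0,0)
10. t2 CAS -> counter=8 r=(5,7,4) succ=(1,2,1) retry=(1,0,0)
11. t2 LOAD -> counter=8 r=(5,8,4) succ=(1,2,1) retry=(1,0,0)
12. t2 CAS -> counter=9 r=(5,8,4) succ=(1,3,1) retry=(1,0,0)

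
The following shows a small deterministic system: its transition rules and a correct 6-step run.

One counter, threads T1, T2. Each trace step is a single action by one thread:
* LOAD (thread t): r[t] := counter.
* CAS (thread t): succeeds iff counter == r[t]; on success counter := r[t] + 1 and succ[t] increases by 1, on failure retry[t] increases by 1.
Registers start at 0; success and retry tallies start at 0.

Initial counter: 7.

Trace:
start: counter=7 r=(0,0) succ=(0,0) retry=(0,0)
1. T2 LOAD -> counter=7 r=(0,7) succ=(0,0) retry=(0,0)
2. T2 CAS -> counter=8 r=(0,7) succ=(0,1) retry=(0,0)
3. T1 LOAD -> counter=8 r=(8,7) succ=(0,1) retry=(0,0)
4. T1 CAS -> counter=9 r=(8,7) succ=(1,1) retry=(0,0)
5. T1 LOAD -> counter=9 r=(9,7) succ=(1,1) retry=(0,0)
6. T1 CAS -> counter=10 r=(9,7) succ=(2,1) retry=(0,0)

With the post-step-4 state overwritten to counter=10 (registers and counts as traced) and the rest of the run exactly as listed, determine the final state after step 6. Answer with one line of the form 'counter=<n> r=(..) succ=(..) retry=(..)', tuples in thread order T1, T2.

state after step 4 := counter=10 r=(8,7) succ=(1,1) retry=(0,0)
5. T1 LOAD -> counter=10 r=(10,7) succ=(1,1) retry=(0,0)
6. T1 CAS -> counter=11 r=(10,7) succ=(2,1) retry=(0,0)

counter=11 r=(10,7) succ=(2,1) retry=(0,0)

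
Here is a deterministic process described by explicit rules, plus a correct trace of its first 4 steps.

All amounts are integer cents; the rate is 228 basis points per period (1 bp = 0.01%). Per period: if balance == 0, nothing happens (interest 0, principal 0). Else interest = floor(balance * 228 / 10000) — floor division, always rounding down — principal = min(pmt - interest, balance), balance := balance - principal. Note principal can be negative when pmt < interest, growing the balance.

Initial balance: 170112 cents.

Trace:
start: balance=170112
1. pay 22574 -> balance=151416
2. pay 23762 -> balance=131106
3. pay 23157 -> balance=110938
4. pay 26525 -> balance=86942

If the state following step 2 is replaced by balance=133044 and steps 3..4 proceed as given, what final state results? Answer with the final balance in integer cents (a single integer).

state after step 2 := balance=133044
3. pay 23157 -> balance=112920
4. pay 26525 -> balance=88969

88969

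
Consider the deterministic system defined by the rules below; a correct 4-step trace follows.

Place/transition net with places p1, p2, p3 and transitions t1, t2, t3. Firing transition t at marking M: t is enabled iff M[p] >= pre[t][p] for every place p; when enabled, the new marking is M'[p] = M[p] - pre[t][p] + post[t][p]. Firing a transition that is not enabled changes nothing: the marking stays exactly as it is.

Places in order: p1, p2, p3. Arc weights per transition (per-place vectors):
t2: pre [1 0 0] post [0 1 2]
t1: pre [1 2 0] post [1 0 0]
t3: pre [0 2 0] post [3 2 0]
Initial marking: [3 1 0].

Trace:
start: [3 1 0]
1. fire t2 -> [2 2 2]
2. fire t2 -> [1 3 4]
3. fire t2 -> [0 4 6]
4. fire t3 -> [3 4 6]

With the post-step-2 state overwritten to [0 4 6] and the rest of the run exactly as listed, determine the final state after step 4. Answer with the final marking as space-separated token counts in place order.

state after step 2 := [0 4 6]
3. fire t2 -> [0 4 6]
4. fire t3 -> [3 4 6]

3 4 6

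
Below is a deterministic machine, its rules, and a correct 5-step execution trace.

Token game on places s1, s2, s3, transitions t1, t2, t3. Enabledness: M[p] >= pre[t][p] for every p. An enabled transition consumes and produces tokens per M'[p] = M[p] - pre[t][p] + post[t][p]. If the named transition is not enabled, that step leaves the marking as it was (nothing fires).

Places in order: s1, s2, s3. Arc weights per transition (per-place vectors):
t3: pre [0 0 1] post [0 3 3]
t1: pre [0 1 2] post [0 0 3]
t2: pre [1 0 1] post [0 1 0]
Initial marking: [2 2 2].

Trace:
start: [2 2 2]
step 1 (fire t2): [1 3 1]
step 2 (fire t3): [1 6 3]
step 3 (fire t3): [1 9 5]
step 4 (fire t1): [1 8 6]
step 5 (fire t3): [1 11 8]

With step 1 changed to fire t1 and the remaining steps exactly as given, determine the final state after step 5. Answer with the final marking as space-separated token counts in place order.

(re-executing from step 1 with the substitution; state before step 1: [2 2 2])
step 1 (fire t1): [2 1 3]
step 2 (fire t3): [2 4 5]
step 3 (fire t3): [2 7 7]
step 4 (fire t1): [2 6 8]
step 5 (fire t3): [2 9 10]

2 9 10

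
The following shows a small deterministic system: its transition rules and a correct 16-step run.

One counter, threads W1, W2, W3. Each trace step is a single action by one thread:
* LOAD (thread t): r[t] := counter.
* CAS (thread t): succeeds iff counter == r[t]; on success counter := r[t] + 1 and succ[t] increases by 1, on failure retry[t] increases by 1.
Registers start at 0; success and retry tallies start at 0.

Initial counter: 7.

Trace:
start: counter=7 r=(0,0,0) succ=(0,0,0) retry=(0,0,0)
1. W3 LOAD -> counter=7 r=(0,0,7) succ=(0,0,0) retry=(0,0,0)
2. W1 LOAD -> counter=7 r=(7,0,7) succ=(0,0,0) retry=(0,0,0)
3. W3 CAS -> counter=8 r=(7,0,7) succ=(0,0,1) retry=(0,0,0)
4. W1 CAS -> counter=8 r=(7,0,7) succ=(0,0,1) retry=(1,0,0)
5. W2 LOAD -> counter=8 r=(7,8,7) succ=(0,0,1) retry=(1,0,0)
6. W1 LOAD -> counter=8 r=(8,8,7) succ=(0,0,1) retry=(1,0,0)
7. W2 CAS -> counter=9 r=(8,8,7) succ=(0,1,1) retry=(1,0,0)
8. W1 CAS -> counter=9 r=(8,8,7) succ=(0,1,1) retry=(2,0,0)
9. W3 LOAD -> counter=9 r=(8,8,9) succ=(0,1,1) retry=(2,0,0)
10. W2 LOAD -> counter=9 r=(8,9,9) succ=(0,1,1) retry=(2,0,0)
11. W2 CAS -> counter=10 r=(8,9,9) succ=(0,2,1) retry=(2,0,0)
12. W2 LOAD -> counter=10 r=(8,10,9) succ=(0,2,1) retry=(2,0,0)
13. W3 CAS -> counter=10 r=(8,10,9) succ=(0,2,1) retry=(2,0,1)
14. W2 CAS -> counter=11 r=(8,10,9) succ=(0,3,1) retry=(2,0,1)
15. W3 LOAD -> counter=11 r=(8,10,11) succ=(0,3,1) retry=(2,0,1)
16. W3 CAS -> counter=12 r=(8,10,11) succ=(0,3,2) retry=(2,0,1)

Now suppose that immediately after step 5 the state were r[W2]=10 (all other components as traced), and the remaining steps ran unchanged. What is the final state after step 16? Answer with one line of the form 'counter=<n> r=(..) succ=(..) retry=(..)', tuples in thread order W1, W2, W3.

state after step 5 := counter=8 r=(7,10,7) succ=(0,0,1) retry=(1,0,0)
6. W1 LOAD -> counter=8 r=(8,10,7) succ=(0,0,1) retry=(1,0,0)
7. W2 CAS -> counter=8 r=(8,10,7) succ=(0,0,1) retry=(1,1,0)
8. W1 CAS -> counter=9 r=(8,10,7) succ=(1,0,1) retry=(1,1,0)
9. W3 LOAD -> counter=9 r=(8,10,9) succ=(1,0,1) retry=(1,1,0)
10. W2 LOAD -> counter=9 r=(8,9,9) succ=(1,0,1) retry=(1,1,0)
11. W2 CAS -> counter=10 r=(8,9,9) succ=(1,1,1) retry=(1,1,0)
12. W2 LOAD -> counter=10 r=(8,10,9) succ=(1,1,1) retry=(1,1,0)
13. W3 CAS -> counter=10 r=(8,10,9) succ=(1,1,1) retry=(1,1,1)
14. W2 CAS -> counter=11 r=(8,10,9) succ=(1,2,1) retry=(1,1,1)
15. W3 LOAD -> counter=11 r=(8,10,11) succ=(1,2,1) retry=(1,1,1)
16. W3 CAS -> counter=12 r=(8,10,11) succ=(1,2,2) retry=(1,1,1)

counter=12 r=(8,10,11) succ=(1,2,2) retry=(1,1,1)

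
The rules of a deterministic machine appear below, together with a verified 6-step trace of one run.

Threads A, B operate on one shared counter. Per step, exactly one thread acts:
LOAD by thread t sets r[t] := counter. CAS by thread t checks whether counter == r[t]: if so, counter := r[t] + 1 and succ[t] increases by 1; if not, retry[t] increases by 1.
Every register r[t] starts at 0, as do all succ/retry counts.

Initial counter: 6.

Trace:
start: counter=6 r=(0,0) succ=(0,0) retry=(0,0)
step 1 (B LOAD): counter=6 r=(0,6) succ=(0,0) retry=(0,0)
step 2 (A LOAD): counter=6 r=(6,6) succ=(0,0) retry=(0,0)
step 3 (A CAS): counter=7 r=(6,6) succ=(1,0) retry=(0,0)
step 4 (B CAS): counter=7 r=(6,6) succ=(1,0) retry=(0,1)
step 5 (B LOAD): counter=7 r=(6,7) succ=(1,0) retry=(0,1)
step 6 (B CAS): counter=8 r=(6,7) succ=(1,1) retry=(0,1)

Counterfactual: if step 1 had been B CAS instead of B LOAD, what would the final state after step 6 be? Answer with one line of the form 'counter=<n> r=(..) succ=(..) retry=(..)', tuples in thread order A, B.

(re-executing from step 1 with the substitution; state before step 1: counter=6 r=(0,0) succ=(0,0) retry=(0,0))
step 1 (B CAS): counter=6 r=(0,0) succ=(0,0) retry=(0,1)
step 2 (A LOAD): counter=6 r=(6,0) succ=(0,0) retry=(0,1)
step 3 (A CAS): counter=7 r=(6,0) succ=(1,0) retry=(0,1)
step 4 (B CAS): counter=7 r=(6,0) succ=(1,0) retry=(0,2)
step 5 (B LOAD): counter=7 r=(6,7) succ=(1,0) retry=(0,2)
step 6 (B CAS): counter=8 r=(6,7) succ=(1,1) retry=(0,2)

counter=8 r=(6,7) succ=(1,1) retry=(0,2)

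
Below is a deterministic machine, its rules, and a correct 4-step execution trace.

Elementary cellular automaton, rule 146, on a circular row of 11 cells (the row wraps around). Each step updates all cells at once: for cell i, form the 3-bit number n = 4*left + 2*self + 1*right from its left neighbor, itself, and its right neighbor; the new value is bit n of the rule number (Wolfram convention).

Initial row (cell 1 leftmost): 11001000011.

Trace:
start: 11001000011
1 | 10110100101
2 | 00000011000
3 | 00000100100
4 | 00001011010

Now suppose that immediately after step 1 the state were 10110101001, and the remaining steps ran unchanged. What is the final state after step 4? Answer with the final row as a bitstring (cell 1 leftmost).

10000010110

state after step 1 := 10110101001
2 | 00000000110
3 | 00000001001
4 | 10000010110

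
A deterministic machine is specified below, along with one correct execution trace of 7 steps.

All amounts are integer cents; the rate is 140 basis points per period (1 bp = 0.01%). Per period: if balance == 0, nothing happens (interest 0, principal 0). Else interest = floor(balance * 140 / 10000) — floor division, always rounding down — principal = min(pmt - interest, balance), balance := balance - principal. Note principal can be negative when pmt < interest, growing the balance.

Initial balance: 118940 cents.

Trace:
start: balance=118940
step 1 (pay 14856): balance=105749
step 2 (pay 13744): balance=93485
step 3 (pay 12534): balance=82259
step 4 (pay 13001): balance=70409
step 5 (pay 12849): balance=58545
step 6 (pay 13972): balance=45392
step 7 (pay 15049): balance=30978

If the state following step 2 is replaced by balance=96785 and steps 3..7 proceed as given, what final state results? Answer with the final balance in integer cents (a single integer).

state after step 2 := balance=96785
step 3 (pay 12534): balance=85605
step 4 (pay 13001): balance=73802
step 5 (pay 12849): balance=61986
step 6 (pay 13972): balance=48881
step 7 (pay 15049): balance=34516

34516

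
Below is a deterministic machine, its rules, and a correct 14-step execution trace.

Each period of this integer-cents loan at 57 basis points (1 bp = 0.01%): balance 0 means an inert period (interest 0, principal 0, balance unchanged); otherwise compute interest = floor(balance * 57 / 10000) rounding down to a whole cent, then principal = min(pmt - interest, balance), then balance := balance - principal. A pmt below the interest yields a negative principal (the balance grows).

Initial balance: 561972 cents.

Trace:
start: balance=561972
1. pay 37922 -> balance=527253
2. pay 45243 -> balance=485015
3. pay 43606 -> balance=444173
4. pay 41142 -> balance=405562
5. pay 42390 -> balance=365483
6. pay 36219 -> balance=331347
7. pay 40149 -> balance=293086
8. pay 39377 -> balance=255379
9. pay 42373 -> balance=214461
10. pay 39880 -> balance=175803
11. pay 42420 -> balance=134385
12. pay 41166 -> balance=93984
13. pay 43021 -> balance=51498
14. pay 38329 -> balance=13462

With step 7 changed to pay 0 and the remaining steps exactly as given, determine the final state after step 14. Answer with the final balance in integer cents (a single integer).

55241

(re-executing from step 7 with the substitution; state before step 7: balance=331347)
7. pay 0 -> balance=333235
8. pay 39377 -> balance=295757
9. pay 42373 -> balance=255069
10. pay 39880 -> balance=216642
11. pay 42420 -> balance=175456
12. pay 41166 -> balance=135290
13. pay 43021 -> balance=93040
14. pay 38329 -> balance=55241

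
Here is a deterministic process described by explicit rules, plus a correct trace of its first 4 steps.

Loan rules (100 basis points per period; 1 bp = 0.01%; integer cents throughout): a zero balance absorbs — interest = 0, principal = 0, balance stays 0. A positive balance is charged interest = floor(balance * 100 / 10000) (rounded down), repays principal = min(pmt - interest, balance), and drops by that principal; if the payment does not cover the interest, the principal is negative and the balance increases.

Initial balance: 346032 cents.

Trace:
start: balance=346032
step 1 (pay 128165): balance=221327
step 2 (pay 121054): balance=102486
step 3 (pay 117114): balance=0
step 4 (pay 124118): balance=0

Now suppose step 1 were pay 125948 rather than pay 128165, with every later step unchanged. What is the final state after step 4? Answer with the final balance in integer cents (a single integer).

(re-executing from step 1 with the substitution; state before step 1: balance=346032)
step 1 (pay 125948): balance=223544
step 2 (pay 121054): balance=104725
step 3 (pay 117114): balance=0
step 4 (pay 124118): balance=0

0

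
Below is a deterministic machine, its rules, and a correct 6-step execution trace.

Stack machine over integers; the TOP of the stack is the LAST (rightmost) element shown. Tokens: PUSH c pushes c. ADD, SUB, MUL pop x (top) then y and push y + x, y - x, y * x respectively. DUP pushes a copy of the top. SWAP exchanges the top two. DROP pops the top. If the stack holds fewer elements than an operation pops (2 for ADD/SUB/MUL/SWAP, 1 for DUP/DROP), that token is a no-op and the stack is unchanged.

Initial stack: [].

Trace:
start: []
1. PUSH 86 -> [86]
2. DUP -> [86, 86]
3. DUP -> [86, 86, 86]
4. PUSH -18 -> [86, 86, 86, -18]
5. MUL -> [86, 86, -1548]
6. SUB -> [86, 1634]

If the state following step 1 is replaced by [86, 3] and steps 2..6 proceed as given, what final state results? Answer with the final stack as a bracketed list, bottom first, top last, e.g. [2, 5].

state after step 1 := [86, 3]
2. DUP -> [86, 3, 3]
3. DUP -> [86, 3, 3, 3]
4. PUSH -18 -> [86, 3, 3, 3, -18]
5. MUL -> [86, 3, 3, -54]
6. SUB -> [86, 3, 57]

[86, 3, 57]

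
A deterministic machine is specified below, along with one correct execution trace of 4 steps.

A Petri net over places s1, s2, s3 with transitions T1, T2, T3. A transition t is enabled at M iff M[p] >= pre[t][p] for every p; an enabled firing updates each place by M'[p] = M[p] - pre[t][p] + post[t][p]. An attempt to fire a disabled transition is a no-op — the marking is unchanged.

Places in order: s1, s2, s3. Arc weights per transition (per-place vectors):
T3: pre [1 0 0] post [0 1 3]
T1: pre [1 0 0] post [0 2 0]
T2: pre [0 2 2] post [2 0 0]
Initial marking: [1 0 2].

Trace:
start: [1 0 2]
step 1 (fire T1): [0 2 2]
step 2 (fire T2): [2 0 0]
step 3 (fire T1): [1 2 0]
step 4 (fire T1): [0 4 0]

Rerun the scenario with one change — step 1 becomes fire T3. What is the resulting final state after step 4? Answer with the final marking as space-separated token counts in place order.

(re-executing from step 1 with the substitution; state before step 1: [1 0 2])
step 1 (fire T3): [0 1 5]
step 2 (fire T2): [0 1 5]
step 3 (fire T1): [0 1 5]
step 4 (fire T1): [0 1 5]

0 1 5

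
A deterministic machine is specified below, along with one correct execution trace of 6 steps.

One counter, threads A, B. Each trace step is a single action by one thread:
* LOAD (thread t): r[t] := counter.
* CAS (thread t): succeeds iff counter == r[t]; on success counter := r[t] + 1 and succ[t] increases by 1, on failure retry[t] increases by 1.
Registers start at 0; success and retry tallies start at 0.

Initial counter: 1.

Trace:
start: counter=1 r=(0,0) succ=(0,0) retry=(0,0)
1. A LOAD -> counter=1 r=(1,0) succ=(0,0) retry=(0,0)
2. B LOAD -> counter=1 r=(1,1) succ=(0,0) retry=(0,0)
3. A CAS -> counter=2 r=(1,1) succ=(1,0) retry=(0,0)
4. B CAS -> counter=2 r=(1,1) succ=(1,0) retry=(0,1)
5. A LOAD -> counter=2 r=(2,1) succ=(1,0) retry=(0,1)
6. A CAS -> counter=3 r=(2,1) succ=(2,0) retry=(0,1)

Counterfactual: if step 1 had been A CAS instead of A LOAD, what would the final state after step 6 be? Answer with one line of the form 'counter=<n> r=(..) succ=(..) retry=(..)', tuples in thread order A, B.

counter=3 r=(2,1) succ=(1,1) retry=(2,0)

(re-executing from step 1 with the substitution; state before step 1: counter=1 r=(0,0) succ=(0,0) retry=(0,0))
1. A CAS -> counter=1 r=(0,0) succ=(0,0) retry=(1,0)
2. B LOAD -> counter=1 r=(0,1) succ=(0,0) retry=(1,0)
3. A CAS -> counter=1 r=(0,1) succ=(0,0) retry=(2,0)
4. B CAS -> counter=2 r=(0,1) succ=(0,1) retry=(2,0)
5. A LOAD -> counter=2 r=(2,1) succ=(0,1) retry=(2,0)
6. A CAS -> counter=3 r=(2,1) succ=(1,1) retry=(2,0)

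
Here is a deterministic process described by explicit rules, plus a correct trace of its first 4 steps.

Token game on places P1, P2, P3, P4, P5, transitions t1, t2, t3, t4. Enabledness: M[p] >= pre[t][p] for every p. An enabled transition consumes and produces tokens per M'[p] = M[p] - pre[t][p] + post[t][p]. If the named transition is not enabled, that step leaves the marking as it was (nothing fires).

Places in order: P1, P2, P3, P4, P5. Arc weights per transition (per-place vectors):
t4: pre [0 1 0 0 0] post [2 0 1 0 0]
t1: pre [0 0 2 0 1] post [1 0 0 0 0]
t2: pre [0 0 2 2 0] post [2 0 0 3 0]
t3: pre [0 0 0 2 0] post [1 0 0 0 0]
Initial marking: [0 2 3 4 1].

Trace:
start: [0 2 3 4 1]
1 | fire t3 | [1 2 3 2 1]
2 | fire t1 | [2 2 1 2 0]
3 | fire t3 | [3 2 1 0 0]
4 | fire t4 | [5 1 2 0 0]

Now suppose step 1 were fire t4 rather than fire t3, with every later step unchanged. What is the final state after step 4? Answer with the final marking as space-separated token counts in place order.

(re-executing from step 1 with the substitution; state before step 1: [0 2 3 4 1])
1 | fire t4 | [2 1 4 4 1]
2 | fire t1 | [3 1 2 4 0]
3 | fire t3 | [4 1 2 2 0]
4 | fire t4 | [6 0 3 2 0]

6 0 3 2 0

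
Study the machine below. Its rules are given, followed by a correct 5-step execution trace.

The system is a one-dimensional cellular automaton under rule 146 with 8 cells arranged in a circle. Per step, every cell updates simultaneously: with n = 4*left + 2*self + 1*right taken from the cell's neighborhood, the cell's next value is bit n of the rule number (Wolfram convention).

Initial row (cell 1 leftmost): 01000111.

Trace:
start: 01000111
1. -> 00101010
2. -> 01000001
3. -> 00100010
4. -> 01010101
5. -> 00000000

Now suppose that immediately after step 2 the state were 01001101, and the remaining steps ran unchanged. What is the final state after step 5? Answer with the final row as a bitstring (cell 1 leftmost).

state after step 2 := 01001101
3. -> 00110000
4. -> 01001000
5. -> 10110100

10110100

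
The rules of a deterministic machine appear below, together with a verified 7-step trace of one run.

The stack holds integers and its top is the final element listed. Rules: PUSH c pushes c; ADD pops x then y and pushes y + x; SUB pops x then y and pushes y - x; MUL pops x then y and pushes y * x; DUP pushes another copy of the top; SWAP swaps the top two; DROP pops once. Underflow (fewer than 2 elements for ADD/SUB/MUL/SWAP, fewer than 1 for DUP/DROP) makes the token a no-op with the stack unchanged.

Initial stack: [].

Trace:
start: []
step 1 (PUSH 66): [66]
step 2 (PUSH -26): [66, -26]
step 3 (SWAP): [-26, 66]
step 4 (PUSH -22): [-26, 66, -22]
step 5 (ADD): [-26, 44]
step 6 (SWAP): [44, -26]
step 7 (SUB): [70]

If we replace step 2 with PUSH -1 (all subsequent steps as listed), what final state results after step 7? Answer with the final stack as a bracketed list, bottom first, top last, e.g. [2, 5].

(re-executing from step 2 with the substitution; state before step 2: [66])
step 2 (PUSH -1): [66, -1]
step 3 (SWAP): [-1, 66]
step 4 (PUSH -22): [-1, 66, -22]
step 5 (ADD): [-1, 44]
step 6 (SWAP): [44, -1]
step 7 (SUB): [45]

[45]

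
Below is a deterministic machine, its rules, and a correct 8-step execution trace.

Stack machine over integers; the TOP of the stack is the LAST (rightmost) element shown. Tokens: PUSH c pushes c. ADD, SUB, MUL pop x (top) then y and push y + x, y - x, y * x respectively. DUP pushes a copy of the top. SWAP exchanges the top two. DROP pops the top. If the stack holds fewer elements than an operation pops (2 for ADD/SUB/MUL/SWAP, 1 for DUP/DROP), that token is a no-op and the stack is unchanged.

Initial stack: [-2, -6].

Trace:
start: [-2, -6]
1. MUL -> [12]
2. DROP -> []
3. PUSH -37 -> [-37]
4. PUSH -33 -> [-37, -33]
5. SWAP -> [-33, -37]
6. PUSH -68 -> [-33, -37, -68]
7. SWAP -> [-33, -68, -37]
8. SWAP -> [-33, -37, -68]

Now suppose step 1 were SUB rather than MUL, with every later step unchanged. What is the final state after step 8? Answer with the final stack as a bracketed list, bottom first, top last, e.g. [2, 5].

(re-executing from step 1 with the substitution; state before step 1: [-2, -6])
1. SUB -> [4]
2. DROP -> []
3. PUSH -37 -> [-37]
4. PUSH -33 -> [-37, -33]
5. SWAP -> [-33, -37]
6. PUSH -68 -> [-33, -37, -68]
7. SWAP -> [-33, -68, -37]
8. SWAP -> [-33, -37, -68]

[-33, -37, -68]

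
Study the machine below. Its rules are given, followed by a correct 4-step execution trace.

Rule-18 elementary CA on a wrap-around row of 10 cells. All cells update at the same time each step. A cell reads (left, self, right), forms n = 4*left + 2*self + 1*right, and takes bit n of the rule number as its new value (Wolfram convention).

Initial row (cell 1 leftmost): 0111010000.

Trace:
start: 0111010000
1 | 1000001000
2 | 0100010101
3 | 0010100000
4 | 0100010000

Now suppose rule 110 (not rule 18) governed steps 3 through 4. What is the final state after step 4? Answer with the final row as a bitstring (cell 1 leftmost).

(re-executing steps 3..4 under rule 110; state before step 3: 0100010101)
3 | 1100111111
4 | 0101100000

0101100000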